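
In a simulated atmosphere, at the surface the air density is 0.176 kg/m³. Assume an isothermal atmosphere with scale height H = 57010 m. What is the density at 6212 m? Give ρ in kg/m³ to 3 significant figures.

ρ ≈ 0.158 kg/m³

In an isothermal atmosphere, density decays like pressure: ρ = ρ₀ exp(−z/H).
z/H = 6212.0/57010 = 0.10896; exp(−0.10896) = 0.89677.
ρ = 0.176 × 0.89677 = 0.15783 kg/m³.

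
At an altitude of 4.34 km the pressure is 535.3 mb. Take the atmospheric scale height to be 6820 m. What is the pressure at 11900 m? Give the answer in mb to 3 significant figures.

Between two levels, P₂ = P₁ exp(−Δz/H) with Δz = z₂ − z₁.
Δz = 11900 − 4340.0 = 7560.0 m; Δz/H = 7560.0/6820.0 = 1.1085.
P₂ = 535.3 × exp(−1.1085) = 535.3 × 0.33005 = 176.68 mb.

P ≈ 177 mb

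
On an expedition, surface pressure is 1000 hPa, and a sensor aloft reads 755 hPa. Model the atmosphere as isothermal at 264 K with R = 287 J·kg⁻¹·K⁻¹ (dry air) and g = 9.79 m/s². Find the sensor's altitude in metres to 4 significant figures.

Scale height: H = RT/g = 287 × 264 / 9.79 = 7739.3 m.
Invert the barometric formula: z = H ln(P₀/P).
P₀/P = 1000/755 = 1.3245; ln(1.3245) = 0.28104.
z = 7739.3 × 0.28104 = 2175.1 m.

z ≈ 2175 m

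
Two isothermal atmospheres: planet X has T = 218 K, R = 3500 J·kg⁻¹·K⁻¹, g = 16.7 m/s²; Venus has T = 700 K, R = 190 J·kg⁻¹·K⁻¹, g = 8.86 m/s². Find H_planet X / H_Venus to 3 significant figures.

H = RT/g for each body.
H_planet X = 3500 × 218 / 16.7 = 45689 m.
H_Venus = 190 × 700 / 8.86 = 15011 m.
H_planet X/H_Venus = 45689/15011 = 3.0437.

H_planet X/H_Venus ≈ 3.04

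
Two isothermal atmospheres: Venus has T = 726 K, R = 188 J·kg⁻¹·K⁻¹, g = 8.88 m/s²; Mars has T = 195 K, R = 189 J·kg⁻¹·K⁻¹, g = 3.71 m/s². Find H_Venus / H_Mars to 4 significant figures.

H_Venus/H_Mars ≈ 1.547

H = RT/g for each body.
H_Venus = 188 × 726 / 8.88 = 15370 m.
H_Mars = 189 × 195 / 3.71 = 9934.0 m.
H_Venus/H_Mars = 15370/9934.0 = 1.5472.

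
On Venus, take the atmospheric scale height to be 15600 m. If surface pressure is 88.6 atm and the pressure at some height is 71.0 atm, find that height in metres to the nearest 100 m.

Invert the barometric formula: z = H ln(P₀/P).
P₀/P = 88.6/71.0 = 1.2479; ln(1.2479) = 0.22146.
z = 15600 × 0.22146 = 3454.8 m.

z ≈ 3500 m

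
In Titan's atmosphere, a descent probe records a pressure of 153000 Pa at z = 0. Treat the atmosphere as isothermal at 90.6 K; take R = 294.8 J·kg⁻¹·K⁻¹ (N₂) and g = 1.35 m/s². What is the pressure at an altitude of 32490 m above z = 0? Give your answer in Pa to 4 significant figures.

Scale height: H = RT/g = 294.8 × 90.6 / 1.35 = 19784 m.
Barometric formula: P = P₀ exp(−z/H).
z/H = 32490/19784 = 1.6422; exp(−1.6422) = 0.19355.
P = 153000 × 0.19355 = 29613 Pa.

P ≈ 29610 Pa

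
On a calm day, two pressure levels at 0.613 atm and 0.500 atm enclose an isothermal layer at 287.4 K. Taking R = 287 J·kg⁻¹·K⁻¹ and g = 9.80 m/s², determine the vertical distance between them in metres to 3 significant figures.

Δz ≈ 1710 m

Hypsometric equation: Δz = (R T̄/g) ln(P₁/P₂).
R T̄/g = 287 × 287.4 / 9.80 = 8416.7 m.
ln(0.613/0.500) = ln(1.2260) = 0.20376.
Δz = 8416.7 × 0.20376 = 1715.0 m.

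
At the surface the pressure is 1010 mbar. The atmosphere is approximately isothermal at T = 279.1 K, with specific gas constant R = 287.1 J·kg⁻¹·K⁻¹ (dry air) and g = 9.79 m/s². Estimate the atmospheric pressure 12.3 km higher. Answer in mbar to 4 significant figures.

Scale height: H = RT/g = 287.1 × 279.1 / 9.79 = 8184.8 m.
Barometric formula: P = P₀ exp(−z/H).
z/H = 12300/8184.8 = 1.5028; exp(−1.5028) = 0.22251.
P = 1010 × 0.22251 = 224.74 mbar.

P ≈ 224.7 mbar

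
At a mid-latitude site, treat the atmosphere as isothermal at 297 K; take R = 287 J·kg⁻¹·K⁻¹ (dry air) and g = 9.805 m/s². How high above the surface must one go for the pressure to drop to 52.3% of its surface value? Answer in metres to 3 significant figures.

Scale height: H = RT/g = 287 × 297 / 9.805 = 8693.4 m.
Set P/P₀ = exp(−z/H) = 0.523, so z = −H ln(0.523).
−ln(0.523) = 0.64817; z = 8693.4 × 0.64817 = 5634.8 m.

z ≈ 5630 m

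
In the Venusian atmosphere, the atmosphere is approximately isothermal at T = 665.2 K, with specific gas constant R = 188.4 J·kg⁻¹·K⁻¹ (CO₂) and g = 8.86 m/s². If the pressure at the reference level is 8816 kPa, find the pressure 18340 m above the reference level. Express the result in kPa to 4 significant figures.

P ≈ 2411 kPa

Scale height: H = RT/g = 188.4 × 665.2 / 8.86 = 14145 m.
Barometric formula: P = P₀ exp(−z/H).
z/H = 18340/14145 = 1.2966; exp(−1.2966) = 0.27346.
P = 8816 × 0.27346 = 2410.8 kPa.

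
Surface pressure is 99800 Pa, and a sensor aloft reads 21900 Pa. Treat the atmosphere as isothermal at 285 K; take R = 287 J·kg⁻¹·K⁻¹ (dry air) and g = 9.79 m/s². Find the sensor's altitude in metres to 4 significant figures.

Scale height: H = RT/g = 287 × 285 / 9.79 = 8355.0 m.
Invert the barometric formula: z = H ln(P₀/P).
P₀/P = 99800/21900 = 4.5571; ln(4.5571) = 1.5167.
z = 8355.0 × 1.5167 = 12672 m.

z ≈ 12670 m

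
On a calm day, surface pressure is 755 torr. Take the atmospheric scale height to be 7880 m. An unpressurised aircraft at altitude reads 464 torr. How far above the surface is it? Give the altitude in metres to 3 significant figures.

z ≈ 3840 m

Invert the barometric formula: z = H ln(P₀/P).
P₀/P = 755/464 = 1.6272; ln(1.6272) = 0.48686.
z = 7880.0 × 0.48686 = 3836.5 m.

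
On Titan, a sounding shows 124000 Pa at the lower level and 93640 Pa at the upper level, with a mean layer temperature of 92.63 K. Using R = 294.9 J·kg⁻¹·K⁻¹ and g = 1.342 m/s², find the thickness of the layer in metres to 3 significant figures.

Hypsometric equation: Δz = (R T̄/g) ln(P₁/P₂).
R T̄/g = 294.9 × 92.63 / 1.342 = 20355 m.
ln(124000/93640) = ln(1.3242) = 0.28081.
Δz = 20355 × 0.28081 = 5715.9 m.

Δz ≈ 5720 m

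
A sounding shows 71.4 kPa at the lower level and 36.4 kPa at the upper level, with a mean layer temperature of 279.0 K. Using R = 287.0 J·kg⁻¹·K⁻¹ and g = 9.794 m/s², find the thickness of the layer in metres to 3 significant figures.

Δz ≈ 5510 m

Hypsometric equation: Δz = (R T̄/g) ln(P₁/P₂).
R T̄/g = 287.0 × 279.0 / 9.794 = 8175.7 m.
ln(71.4/36.4) = ln(1.9615) = 0.67371.
Δz = 8175.7 × 0.67371 = 5508.1 m.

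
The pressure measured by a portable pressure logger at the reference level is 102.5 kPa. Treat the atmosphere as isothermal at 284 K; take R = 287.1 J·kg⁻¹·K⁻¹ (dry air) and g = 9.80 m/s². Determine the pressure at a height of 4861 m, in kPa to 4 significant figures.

P ≈ 57.15 kPa

Scale height: H = RT/g = 287.1 × 284 / 9.80 = 8320.0 m.
Barometric formula: P = P₀ exp(−z/H).
z/H = 4861.0/8320.0 = 0.58425; exp(−0.58425) = 0.55752.
P = 102.5 × 0.55752 = 57.146 kPa.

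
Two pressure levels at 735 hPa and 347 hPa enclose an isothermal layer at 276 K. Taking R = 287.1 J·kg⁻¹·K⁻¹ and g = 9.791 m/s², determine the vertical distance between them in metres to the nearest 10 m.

Δz ≈ 6070 m

Hypsometric equation: Δz = (R T̄/g) ln(P₁/P₂).
R T̄/g = 287.1 × 276 / 9.791 = 8093.1 m.
ln(735/347) = ln(2.1182) = 0.75057.
Δz = 8093.1 × 0.75057 = 6074.4 m.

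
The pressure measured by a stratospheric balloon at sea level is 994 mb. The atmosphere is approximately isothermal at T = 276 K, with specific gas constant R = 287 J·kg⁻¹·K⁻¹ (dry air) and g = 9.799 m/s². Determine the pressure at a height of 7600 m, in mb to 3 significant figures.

Scale height: H = RT/g = 287 × 276 / 9.799 = 8083.7 m.
Barometric formula: P = P₀ exp(−z/H).
z/H = 7600.0/8083.7 = 0.94016; exp(−0.94016) = 0.39057.
P = 994 × 0.39057 = 388.23 mb.

P ≈ 388 mb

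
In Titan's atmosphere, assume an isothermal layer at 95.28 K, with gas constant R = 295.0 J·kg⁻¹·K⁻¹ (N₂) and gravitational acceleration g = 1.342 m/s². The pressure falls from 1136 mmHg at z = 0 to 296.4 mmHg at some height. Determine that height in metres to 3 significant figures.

Scale height: H = RT/g = 295.0 × 95.28 / 1.342 = 20945 m.
Invert the barometric formula: z = H ln(P₀/P).
P₀/P = 1136/296.4 = 3.8327; ln(3.8327) = 1.3436.
z = 20945 × 1.3436 = 28142 m.

z ≈ 28100 m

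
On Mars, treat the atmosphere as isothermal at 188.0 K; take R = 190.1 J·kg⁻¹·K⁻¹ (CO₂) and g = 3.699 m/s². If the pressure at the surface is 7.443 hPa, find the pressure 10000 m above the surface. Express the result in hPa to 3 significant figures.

Scale height: H = RT/g = 190.1 × 188.0 / 3.699 = 9661.7 m.
Barometric formula: P = P₀ exp(−z/H).
z/H = 10000/9661.7 = 1.0350; exp(−1.0350) = 0.35523.
P = 7.443 × 0.35523 = 2.6440 hPa.

P ≈ 2.64 hPa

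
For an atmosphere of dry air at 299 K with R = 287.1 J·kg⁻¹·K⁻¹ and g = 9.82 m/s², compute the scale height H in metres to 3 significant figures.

H ≈ 8740 m

The scale height of an isothermal atmosphere is H = RT/g.
H = 287.1 × 299 / 9.82 = 85843/9.82 = 8741.6 m.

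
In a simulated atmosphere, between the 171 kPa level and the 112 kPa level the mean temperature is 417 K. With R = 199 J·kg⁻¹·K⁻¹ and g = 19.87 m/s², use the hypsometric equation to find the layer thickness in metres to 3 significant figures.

Hypsometric equation: Δz = (R T̄/g) ln(P₁/P₂).
R T̄/g = 199 × 417 / 19.87 = 4176.3 m.
ln(171/112) = ln(1.5268) = 0.42317.
Δz = 4176.3 × 0.42317 = 1767.3 m.

Δz ≈ 1770 m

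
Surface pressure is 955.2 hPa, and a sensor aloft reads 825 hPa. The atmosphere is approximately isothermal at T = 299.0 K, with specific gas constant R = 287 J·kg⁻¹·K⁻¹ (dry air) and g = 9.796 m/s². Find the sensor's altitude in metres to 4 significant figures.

Scale height: H = RT/g = 287 × 299.0 / 9.796 = 8760.0 m.
Invert the barometric formula: z = H ln(P₀/P).
P₀/P = 955.2/825 = 1.1578; ln(1.1578) = 0.14652.
z = 8760.0 × 0.14652 = 1283.5 m.

z ≈ 1284 m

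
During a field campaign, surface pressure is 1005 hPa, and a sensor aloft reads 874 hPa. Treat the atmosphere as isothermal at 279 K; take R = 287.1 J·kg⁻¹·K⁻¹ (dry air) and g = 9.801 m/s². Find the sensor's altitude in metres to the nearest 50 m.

z ≈ 1150 m

Scale height: H = RT/g = 287.1 × 279 / 9.801 = 8172.7 m.
Invert the barometric formula: z = H ln(P₀/P).
P₀/P = 1005/874 = 1.1499; ln(1.1499) = 0.13967.
z = 8172.7 × 0.13967 = 1141.5 m.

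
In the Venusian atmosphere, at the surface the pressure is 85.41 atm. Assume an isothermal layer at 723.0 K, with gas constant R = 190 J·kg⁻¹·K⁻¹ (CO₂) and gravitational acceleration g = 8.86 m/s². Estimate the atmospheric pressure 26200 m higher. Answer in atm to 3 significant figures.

P ≈ 15.8 atm

Scale height: H = RT/g = 190 × 723.0 / 8.86 = 15505 m.
Barometric formula: P = P₀ exp(−z/H).
z/H = 26200/15505 = 1.6898; exp(−1.6898) = 0.18456.
P = 85.41 × 0.18456 = 15.763 atm.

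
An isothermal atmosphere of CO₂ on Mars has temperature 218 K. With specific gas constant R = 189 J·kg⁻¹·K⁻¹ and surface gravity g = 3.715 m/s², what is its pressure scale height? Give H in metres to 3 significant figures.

H ≈ 11100 m

The scale height of an isothermal atmosphere is H = RT/g.
H = 189 × 218 / 3.715 = 41202/3.715 = 11091 m.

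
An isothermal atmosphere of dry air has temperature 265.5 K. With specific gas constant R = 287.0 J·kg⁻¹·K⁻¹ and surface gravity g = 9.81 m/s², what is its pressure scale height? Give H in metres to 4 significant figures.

The scale height of an isothermal atmosphere is H = RT/g.
H = 287.0 × 265.5 / 9.81 = 76198/9.81 = 7767.4 m.

H ≈ 7767 m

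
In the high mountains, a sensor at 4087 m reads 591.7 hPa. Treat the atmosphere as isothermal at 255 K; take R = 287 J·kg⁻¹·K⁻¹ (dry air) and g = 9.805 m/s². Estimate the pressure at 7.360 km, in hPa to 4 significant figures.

Scale height: H = RT/g = 287 × 255 / 9.805 = 7464.0 m.
Between two levels, P₂ = P₁ exp(−Δz/H) with Δz = z₂ − z₁.
Δz = 7360.0 − 4087.0 = 3273.0 m; Δz/H = 3273.0/7464.0 = 0.43850.
P₂ = 591.7 × exp(−0.43850) = 591.7 × 0.64500 = 381.65 hPa.

P ≈ 381.6 hPa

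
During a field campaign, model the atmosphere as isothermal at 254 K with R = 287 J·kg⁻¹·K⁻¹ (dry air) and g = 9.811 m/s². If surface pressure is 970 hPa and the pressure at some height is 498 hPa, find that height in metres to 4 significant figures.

z ≈ 4954 m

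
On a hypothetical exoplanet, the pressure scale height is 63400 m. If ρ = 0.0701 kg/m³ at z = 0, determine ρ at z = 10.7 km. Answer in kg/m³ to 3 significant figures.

ρ ≈ 0.0592 kg/m³

In an isothermal atmosphere, density decays like pressure: ρ = ρ₀ exp(−z/H).
z/H = 10700/63400 = 0.16877; exp(−0.16877) = 0.84470.
ρ = 0.0701 × 0.84470 = 0.059213 kg/m³.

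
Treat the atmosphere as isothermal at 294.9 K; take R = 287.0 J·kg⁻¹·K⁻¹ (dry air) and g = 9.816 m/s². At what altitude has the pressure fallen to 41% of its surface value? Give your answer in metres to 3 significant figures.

z ≈ 7690 m

Scale height: H = RT/g = 287.0 × 294.9 / 9.816 = 8622.3 m.
Set P/P₀ = exp(−z/H) = 0.41, so z = −H ln(0.41).
−ln(0.41) = 0.89160; z = 8622.3 × 0.89160 = 7687.6 m.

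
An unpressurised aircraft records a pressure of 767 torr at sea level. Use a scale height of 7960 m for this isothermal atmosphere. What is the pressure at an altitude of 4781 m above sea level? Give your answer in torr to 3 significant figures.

Barometric formula: P = P₀ exp(−z/H).
z/H = 4781.0/7960.0 = 0.60063; exp(−0.60063) = 0.54847.
P = 767 × 0.54847 = 420.68 torr.

P ≈ 421 torr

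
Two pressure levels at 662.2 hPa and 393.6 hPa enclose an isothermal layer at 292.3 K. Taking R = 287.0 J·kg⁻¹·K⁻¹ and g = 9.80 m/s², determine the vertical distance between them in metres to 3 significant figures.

Δz ≈ 4450 m

Hypsometric equation: Δz = (R T̄/g) ln(P₁/P₂).
R T̄/g = 287.0 × 292.3 / 9.80 = 8560.2 m.
ln(662.2/393.6) = ln(1.6824) = 0.52022.
Δz = 8560.2 × 0.52022 = 4453.2 m.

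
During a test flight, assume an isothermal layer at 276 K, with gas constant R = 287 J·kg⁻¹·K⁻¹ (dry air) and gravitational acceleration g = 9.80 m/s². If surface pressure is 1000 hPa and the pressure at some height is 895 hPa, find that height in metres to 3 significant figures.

Scale height: H = RT/g = 287 × 276 / 9.80 = 8082.9 m.
Invert the barometric formula: z = H ln(P₀/P).
P₀/P = 1000/895 = 1.1173; ln(1.1173) = 0.11092.
z = 8082.9 × 0.11092 = 896.56 m.

z ≈ 897 m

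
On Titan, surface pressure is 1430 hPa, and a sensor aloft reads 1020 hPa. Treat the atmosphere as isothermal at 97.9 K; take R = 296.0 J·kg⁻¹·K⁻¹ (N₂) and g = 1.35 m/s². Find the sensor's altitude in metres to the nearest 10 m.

Scale height: H = RT/g = 296.0 × 97.9 / 1.35 = 21465 m.
Invert the barometric formula: z = H ln(P₀/P).
P₀/P = 1430/1020 = 1.4020; ln(1.4020) = 0.33790.
z = 21465 × 0.33790 = 7253.0 m.

z ≈ 7250 m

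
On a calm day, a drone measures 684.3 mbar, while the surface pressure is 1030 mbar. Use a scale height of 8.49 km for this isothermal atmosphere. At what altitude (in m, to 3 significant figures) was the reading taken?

Invert the barometric formula: z = H ln(P₀/P).
P₀/P = 1030/684.3 = 1.5052; ln(1.5052) = 0.40893.
z = 8490.0 × 0.40893 = 3471.8 m.

z ≈ 3470 m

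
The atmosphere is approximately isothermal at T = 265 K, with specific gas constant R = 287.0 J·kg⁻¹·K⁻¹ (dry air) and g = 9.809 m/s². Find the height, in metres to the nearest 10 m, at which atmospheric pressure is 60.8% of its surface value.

z ≈ 3860 m

Scale height: H = RT/g = 287.0 × 265 / 9.809 = 7753.6 m.
Set P/P₀ = exp(−z/H) = 0.608, so z = −H ln(0.608).
−ln(0.608) = 0.49758; z = 7753.6 × 0.49758 = 3858.0 m.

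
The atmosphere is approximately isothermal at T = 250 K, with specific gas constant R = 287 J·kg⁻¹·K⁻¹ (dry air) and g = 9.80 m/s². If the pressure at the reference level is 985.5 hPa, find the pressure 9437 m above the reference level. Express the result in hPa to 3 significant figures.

P ≈ 272 hPa

Scale height: H = RT/g = 287 × 250 / 9.80 = 7321.4 m.
Barometric formula: P = P₀ exp(−z/H).
z/H = 9437.0/7321.4 = 1.2890; exp(−1.2890) = 0.27555.
P = 985.5 × 0.27555 = 271.55 hPa.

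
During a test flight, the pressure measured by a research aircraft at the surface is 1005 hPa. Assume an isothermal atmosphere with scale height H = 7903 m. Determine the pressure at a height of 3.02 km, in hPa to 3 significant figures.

P ≈ 686 hPa

Barometric formula: P = P₀ exp(−z/H).
z/H = 3020.0/7903.0 = 0.38213; exp(−0.38213) = 0.68241.
P = 1005 × 0.68241 = 685.82 hPa.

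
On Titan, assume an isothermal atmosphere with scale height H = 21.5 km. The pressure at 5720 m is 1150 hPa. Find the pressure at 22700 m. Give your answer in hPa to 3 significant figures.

Between two levels, P₂ = P₁ exp(−Δz/H) with Δz = z₂ − z₁.
Δz = 22700 − 5720.0 = 16980 m; Δz/H = 16980/21500 = 0.78977.
P₂ = 1150 × exp(−0.78977) = 1150 × 0.45395 = 522.04 hPa.

P ≈ 522 hPa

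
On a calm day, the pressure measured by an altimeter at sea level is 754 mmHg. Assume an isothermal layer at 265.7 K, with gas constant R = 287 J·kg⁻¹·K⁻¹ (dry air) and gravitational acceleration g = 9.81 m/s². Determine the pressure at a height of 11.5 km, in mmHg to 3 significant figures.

P ≈ 172 mmHg

Scale height: H = RT/g = 287 × 265.7 / 9.81 = 7773.3 m.
Barometric formula: P = P₀ exp(−z/H).
z/H = 11500/7773.3 = 1.4794; exp(−1.4794) = 0.22777.
P = 754 × 0.22777 = 171.74 mmHg.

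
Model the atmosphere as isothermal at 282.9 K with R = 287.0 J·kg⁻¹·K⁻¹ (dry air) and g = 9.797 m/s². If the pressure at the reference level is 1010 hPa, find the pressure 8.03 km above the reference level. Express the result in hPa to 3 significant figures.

Scale height: H = RT/g = 287.0 × 282.9 / 9.797 = 8287.5 m.
Barometric formula: P = P₀ exp(−z/H).
z/H = 8030.0/8287.5 = 0.96893; exp(−0.96893) = 0.37949.
P = 1010 × 0.37949 = 383.28 hPa.

P ≈ 383 hPa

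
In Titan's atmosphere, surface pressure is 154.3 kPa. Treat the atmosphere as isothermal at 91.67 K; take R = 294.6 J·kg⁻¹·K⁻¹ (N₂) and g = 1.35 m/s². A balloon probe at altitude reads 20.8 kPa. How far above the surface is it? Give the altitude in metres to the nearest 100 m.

Scale height: H = RT/g = 294.6 × 91.67 / 1.35 = 20004 m.
Invert the barometric formula: z = H ln(P₀/P).
P₀/P = 154.3/20.8 = 7.4183; ln(7.4183) = 2.0039.
z = 20004 × 2.0039 = 40086 m.

z ≈ 40100 m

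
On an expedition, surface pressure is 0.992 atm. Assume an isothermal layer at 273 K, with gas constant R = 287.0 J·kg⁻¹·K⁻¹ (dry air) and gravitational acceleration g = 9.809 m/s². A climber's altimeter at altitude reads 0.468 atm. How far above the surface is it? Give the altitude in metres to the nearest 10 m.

z ≈ 6000 m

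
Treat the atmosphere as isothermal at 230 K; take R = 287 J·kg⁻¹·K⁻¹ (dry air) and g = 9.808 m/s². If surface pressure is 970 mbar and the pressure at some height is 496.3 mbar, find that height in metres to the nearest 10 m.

Scale height: H = RT/g = 287 × 230 / 9.808 = 6730.2 m.
Invert the barometric formula: z = H ln(P₀/P).
P₀/P = 970/496.3 = 1.9545; ln(1.9545) = 0.67013.
z = 6730.2 × 0.67013 = 4510.1 m.

z ≈ 4510 m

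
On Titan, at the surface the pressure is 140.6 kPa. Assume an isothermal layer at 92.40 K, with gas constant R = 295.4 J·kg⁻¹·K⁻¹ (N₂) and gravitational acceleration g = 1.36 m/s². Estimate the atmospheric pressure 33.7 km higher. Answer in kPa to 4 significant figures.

P ≈ 26.23 kPa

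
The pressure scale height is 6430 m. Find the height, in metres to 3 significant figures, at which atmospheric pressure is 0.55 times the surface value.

z ≈ 3840 m

Set P/P₀ = exp(−z/H) = 0.55, so z = −H ln(0.55).
−ln(0.55) = 0.59784; z = 6430.0 × 0.59784 = 3844.1 m.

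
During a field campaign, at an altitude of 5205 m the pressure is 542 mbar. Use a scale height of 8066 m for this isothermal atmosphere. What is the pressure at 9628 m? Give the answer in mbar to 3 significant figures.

P ≈ 313 mbar

Between two levels, P₂ = P₁ exp(−Δz/H) with Δz = z₂ − z₁.
Δz = 9628.0 − 5205.0 = 4423.0 m; Δz/H = 4423.0/8066.0 = 0.54835.
P₂ = 542 × exp(−0.54835) = 542 × 0.57790 = 313.22 mbar.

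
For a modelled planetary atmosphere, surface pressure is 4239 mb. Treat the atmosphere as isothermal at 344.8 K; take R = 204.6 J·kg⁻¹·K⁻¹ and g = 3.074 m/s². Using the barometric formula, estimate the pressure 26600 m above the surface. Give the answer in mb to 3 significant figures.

Scale height: H = RT/g = 204.6 × 344.8 / 3.074 = 22949 m.
Barometric formula: P = P₀ exp(−z/H).
z/H = 26600/22949 = 1.1591; exp(−1.1591) = 0.31377.
P = 4239 × 0.31377 = 1330.1 mb.

P ≈ 1330 mb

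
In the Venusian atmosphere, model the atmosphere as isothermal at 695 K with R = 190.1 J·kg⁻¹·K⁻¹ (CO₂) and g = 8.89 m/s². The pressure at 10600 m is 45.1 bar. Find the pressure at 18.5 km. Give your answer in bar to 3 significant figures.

Scale height: H = RT/g = 190.1 × 695 / 8.89 = 14862 m.
Between two levels, P₂ = P₁ exp(−Δz/H) with Δz = z₂ − z₁.
Δz = 18500 − 10600 = 7900.0 m; Δz/H = 7900.0/14862 = 0.53156.
P₂ = 45.1 × exp(−0.53156) = 45.1 × 0.58769 = 26.505 bar.

P ≈ 26.5 bar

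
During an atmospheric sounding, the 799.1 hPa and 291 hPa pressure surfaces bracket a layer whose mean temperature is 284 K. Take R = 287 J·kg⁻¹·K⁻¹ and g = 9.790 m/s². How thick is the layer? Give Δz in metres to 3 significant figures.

Δz ≈ 8410 m

Hypsometric equation: Δz = (R T̄/g) ln(P₁/P₂).
R T̄/g = 287 × 284 / 9.790 = 8325.6 m.
ln(799.1/291) = ln(2.7460) = 1.0101.
Δz = 8325.6 × 1.0101 = 8409.7 m.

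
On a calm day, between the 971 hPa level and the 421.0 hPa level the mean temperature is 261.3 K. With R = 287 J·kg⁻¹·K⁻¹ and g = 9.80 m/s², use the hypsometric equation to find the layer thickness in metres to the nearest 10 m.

Hypsometric equation: Δz = (R T̄/g) ln(P₁/P₂).
R T̄/g = 287 × 261.3 / 9.80 = 7652.4 m.
ln(971/421.0) = ln(2.3064) = 0.83569.
Δz = 7652.4 × 0.83569 = 6395.0 m.

Δz ≈ 6400 m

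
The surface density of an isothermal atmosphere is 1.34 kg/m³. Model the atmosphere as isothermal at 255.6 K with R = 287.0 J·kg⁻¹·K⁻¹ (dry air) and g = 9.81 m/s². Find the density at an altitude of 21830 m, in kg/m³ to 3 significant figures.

ρ ≈ 0.0723 kg/m³

Scale height: H = RT/g = 287.0 × 255.6 / 9.81 = 7477.8 m.
In an isothermal atmosphere, density decays like pressure: ρ = ρ₀ exp(−z/H).
z/H = 21830/7477.8 = 2.9193; exp(−2.9193) = 0.053971.
ρ = 1.34 × 0.053971 = 0.072321 kg/m³.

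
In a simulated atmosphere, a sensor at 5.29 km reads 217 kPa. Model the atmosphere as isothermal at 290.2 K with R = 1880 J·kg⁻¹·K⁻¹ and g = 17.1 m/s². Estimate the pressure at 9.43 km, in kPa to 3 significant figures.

Scale height: H = RT/g = 1880 × 290.2 / 17.1 = 31905 m.
Between two levels, P₂ = P₁ exp(−Δz/H) with Δz = z₂ − z₁.
Δz = 9430.0 − 5290.0 = 4140.0 m; Δz/H = 4140.0/31905 = 0.12976.
P₂ = 217 × exp(−0.12976) = 217 × 0.87831 = 190.59 kPa.

P ≈ 191 kPa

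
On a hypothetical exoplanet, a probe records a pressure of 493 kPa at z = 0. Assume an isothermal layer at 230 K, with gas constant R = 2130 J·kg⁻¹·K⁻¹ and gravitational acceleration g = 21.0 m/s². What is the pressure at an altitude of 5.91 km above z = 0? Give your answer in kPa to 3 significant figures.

Scale height: H = RT/g = 2130 × 230 / 21.0 = 23329 m.
Barometric formula: P = P₀ exp(−z/H).
z/H = 5910.0/23329 = 0.25333; exp(−0.25333) = 0.77621.
P = 493 × 0.77621 = 382.67 kPa.

P ≈ 383 kPa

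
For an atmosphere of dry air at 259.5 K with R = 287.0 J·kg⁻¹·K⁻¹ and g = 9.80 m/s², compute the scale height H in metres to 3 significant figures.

H ≈ 7600 m

The scale height of an isothermal atmosphere is H = RT/g.
H = 287.0 × 259.5 / 9.80 = 74476/9.80 = 7599.6 m.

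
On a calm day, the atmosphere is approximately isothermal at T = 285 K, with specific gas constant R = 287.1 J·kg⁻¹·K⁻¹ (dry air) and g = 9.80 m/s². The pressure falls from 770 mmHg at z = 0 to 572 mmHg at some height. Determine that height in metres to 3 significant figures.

Scale height: H = RT/g = 287.1 × 285 / 9.80 = 8349.3 m.
Invert the barometric formula: z = H ln(P₀/P).
P₀/P = 770/572 = 1.3462; ln(1.3462) = 0.29729.
z = 8349.3 × 0.29729 = 2482.2 m.

z ≈ 2480 m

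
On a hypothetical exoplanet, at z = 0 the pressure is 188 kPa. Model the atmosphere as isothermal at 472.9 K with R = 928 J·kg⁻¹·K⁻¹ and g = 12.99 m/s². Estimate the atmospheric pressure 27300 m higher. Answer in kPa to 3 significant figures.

Scale height: H = RT/g = 928 × 472.9 / 12.99 = 33784 m.
Barometric formula: P = P₀ exp(−z/H).
z/H = 27300/33784 = 0.80807; exp(−0.80807) = 0.44572.
P = 188 × 0.44572 = 83.795 kPa.

P ≈ 83.8 kPa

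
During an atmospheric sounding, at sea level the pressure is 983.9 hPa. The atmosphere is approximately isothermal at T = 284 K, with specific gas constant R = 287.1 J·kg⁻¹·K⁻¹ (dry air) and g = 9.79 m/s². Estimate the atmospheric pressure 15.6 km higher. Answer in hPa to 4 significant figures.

Scale height: H = RT/g = 287.1 × 284 / 9.79 = 8328.5 m.
Barometric formula: P = P₀ exp(−z/H).
z/H = 15600/8328.5 = 1.8731; exp(−1.8731) = 0.15365.
P = 983.9 × 0.15365 = 151.18 hPa.

P ≈ 151.2 hPa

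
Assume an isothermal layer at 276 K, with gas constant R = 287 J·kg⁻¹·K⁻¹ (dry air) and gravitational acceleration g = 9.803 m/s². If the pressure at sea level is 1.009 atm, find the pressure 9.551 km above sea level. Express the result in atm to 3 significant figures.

P ≈ 0.309 atm

Scale height: H = RT/g = 287 × 276 / 9.803 = 8080.4 m.
Barometric formula: P = P₀ exp(−z/H).
z/H = 9551.0/8080.4 = 1.1820; exp(−1.1820) = 0.30666.
P = 1.009 × 0.30666 = 0.30942 atm.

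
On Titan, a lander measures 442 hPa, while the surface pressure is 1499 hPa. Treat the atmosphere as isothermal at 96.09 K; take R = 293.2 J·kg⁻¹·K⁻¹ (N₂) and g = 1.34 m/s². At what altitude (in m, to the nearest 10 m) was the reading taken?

z ≈ 25680 m

Scale height: H = RT/g = 293.2 × 96.09 / 1.34 = 21025 m.
Invert the barometric formula: z = H ln(P₀/P).
P₀/P = 1499/442 = 3.3914; ln(3.3914) = 1.2212.
z = 21025 × 1.2212 = 25676 m.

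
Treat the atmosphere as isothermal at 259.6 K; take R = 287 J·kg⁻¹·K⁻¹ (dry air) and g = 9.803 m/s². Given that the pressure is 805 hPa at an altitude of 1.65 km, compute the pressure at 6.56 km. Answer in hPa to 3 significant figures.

P ≈ 422 hPa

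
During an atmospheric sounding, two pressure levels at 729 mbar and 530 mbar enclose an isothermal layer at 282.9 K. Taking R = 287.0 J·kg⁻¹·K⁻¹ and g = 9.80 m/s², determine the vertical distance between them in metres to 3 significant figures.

Hypsometric equation: Δz = (R T̄/g) ln(P₁/P₂).
R T̄/g = 287.0 × 282.9 / 9.80 = 8284.9 m.
ln(729/530) = ln(1.3755) = 0.31882.
Δz = 8284.9 × 0.31882 = 2641.4 m.

Δz ≈ 2640 m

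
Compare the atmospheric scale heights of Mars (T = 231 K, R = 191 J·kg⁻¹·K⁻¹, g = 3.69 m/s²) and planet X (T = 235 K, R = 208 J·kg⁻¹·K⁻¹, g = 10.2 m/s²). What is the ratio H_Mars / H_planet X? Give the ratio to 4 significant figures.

H_Mars/H_planet X ≈ 2.495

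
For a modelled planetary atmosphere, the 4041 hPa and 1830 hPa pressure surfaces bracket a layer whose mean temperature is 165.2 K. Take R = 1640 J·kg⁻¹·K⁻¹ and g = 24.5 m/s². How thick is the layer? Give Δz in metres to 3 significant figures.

Δz ≈ 8760 m

Hypsometric equation: Δz = (R T̄/g) ln(P₁/P₂).
R T̄/g = 1640 × 165.2 / 24.5 = 11058 m.
ln(4041/1830) = ln(2.2082) = 0.79218.
Δz = 11058 × 0.79218 = 8759.9 m.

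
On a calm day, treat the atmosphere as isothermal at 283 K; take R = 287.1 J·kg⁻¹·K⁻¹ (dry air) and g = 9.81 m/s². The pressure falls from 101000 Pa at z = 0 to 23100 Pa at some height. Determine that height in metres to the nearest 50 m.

Scale height: H = RT/g = 287.1 × 283 / 9.81 = 8282.3 m.
Invert the barometric formula: z = H ln(P₀/P).
P₀/P = 101000/23100 = 4.3723; ln(4.3723) = 1.4753.
z = 8282.3 × 1.4753 = 12219 m.

z ≈ 12200 m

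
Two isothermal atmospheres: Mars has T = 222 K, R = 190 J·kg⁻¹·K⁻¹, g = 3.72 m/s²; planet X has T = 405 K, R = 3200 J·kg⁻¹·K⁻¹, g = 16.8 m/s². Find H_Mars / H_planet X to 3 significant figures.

H_Mars/H_planet X ≈ 0.147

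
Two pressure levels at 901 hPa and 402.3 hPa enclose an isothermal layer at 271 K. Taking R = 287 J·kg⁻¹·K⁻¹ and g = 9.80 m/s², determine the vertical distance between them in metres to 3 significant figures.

Hypsometric equation: Δz = (R T̄/g) ln(P₁/P₂).
R T̄/g = 287 × 271 / 9.80 = 7936.4 m.
ln(901/402.3) = ln(2.2396) = 0.80630.
Δz = 7936.4 × 0.80630 = 6399.1 m.

Δz ≈ 6400 m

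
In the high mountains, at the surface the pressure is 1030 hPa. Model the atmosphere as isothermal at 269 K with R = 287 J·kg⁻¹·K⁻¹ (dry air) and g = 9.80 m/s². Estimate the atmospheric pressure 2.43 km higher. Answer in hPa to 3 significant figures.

P ≈ 757 hPa

Scale height: H = RT/g = 287 × 269 / 9.80 = 7877.9 m.
Barometric formula: P = P₀ exp(−z/H).
z/H = 2430.0/7877.9 = 0.30846; exp(−0.30846) = 0.73458.
P = 1030 × 0.73458 = 756.62 hPa.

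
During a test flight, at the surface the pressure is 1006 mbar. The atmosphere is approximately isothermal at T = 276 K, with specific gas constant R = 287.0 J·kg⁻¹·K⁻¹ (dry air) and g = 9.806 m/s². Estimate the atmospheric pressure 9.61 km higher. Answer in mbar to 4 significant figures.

Scale height: H = RT/g = 287.0 × 276 / 9.806 = 8077.9 m.
Barometric formula: P = P₀ exp(−z/H).
z/H = 9610.0/8077.9 = 1.1897; exp(−1.1897) = 0.30431.
P = 1006 × 0.30431 = 306.14 mbar.

P ≈ 306.1 mbar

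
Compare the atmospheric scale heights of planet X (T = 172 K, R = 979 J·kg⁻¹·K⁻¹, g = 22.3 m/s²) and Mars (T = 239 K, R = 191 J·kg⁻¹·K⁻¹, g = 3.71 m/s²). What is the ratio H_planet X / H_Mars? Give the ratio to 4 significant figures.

H = RT/g for each body.
H_planet X = 979 × 172 / 22.3 = 7551.0 m.
H_Mars = 191 × 239 / 3.71 = 12304 m.
H_planet X/H_Mars = 7551.0/12304 = 0.61370.

H_planet X/H_Mars ≈ 0.6137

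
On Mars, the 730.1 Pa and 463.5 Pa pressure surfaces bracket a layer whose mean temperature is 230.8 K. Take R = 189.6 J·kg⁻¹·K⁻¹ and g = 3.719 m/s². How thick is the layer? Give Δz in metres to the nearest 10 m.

Δz ≈ 5350 m

Hypsometric equation: Δz = (R T̄/g) ln(P₁/P₂).
R T̄/g = 189.6 × 230.8 / 3.719 = 11767 m.
ln(730.1/463.5) = ln(1.5752) = 0.45438.
Δz = 11767 × 0.45438 = 5346.7 m.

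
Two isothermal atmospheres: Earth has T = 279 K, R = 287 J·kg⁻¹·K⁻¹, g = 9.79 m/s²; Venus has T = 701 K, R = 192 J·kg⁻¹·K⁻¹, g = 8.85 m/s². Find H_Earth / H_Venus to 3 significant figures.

H_Earth/H_Venus ≈ 0.538

H = RT/g for each body.
H_Earth = 287 × 279 / 9.79 = 8179.1 m.
H_Venus = 192 × 701 / 8.85 = 15208 m.
H_Earth/H_Venus = 8179.1/15208 = 0.53782.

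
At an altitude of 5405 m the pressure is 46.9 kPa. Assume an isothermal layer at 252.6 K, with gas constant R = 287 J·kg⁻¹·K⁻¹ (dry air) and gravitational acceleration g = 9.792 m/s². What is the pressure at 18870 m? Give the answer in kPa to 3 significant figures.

Scale height: H = RT/g = 287 × 252.6 / 9.792 = 7403.6 m.
Between two levels, P₂ = P₁ exp(−Δz/H) with Δz = z₂ − z₁.
Δz = 18870 − 5405.0 = 13465 m; Δz/H = 13465/7403.6 = 1.8187.
P₂ = 46.9 × exp(−1.8187) = 46.9 × 0.16224 = 7.6091 kPa.

P ≈ 7.61 kPa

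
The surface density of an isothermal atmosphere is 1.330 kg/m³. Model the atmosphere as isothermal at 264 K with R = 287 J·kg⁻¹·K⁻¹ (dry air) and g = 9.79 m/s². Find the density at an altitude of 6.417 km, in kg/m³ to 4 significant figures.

Scale height: H = RT/g = 287 × 264 / 9.79 = 7739.3 m.
In an isothermal atmosphere, density decays like pressure: ρ = ρ₀ exp(−z/H).
z/H = 6417.0/7739.3 = 0.82914; exp(−0.82914) = 0.43642.
ρ = 1.330 × 0.43642 = 0.58044 kg/m³.

ρ ≈ 0.5804 kg/m³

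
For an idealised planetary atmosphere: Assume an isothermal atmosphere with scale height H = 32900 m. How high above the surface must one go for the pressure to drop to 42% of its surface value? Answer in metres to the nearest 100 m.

Set P/P₀ = exp(−z/H) = 0.42, so z = −H ln(0.42).
−ln(0.42) = 0.86750; z = 32900 × 0.86750 = 28541 m.

z ≈ 28500 m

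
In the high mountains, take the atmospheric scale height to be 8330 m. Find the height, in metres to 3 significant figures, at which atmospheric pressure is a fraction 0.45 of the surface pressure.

Set P/P₀ = exp(−z/H) = 0.45, so z = −H ln(0.45).
−ln(0.45) = 0.79851; z = 8330.0 × 0.79851 = 6651.6 m.

z ≈ 6650 m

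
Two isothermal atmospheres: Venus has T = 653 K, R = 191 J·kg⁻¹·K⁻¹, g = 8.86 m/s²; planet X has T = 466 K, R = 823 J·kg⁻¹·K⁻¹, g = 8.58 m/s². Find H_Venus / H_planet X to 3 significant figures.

H = RT/g for each body.
H_Venus = 191 × 653 / 8.86 = 14077 m.
H_planet X = 823 × 466 / 8.58 = 44699 m.
H_Venus/H_planet X = 14077/44699 = 0.31493.

H_Venus/H_planet X ≈ 0.315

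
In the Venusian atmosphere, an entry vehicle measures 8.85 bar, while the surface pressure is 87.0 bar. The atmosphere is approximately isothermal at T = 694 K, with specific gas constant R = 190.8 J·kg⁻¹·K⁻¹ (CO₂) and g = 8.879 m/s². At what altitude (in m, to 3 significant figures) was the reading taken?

z ≈ 34100 m

Scale height: H = RT/g = 190.8 × 694 / 8.879 = 14913 m.
Invert the barometric formula: z = H ln(P₀/P).
P₀/P = 87.0/8.85 = 9.8305; ln(9.8305) = 2.2855.
z = 14913 × 2.2855 = 34084 m.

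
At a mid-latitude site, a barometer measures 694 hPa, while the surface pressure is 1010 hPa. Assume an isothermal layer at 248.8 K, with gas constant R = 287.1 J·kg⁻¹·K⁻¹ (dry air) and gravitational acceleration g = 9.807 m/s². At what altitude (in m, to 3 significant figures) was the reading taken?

Scale height: H = RT/g = 287.1 × 248.8 / 9.807 = 7283.6 m.
Invert the barometric formula: z = H ln(P₀/P).
P₀/P = 1010/694 = 1.4553; ln(1.4553) = 0.37521.
z = 7283.6 × 0.37521 = 2732.9 m.

z ≈ 2730 m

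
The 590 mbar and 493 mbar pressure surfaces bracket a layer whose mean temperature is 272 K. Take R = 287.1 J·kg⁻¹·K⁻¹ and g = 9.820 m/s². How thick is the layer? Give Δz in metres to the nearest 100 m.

Δz ≈ 1400 m

Hypsometric equation: Δz = (R T̄/g) ln(P₁/P₂).
R T̄/g = 287.1 × 272 / 9.820 = 7952.3 m.
ln(590/493) = ln(1.1968) = 0.17965.
Δz = 7952.3 × 0.17965 = 1428.6 m.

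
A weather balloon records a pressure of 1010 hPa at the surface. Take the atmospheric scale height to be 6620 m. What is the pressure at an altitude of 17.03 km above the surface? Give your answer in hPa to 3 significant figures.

P ≈ 77.1 hPa

Barometric formula: P = P₀ exp(−z/H).
z/H = 17030/6620.0 = 2.5725; exp(−2.5725) = 0.076344.
P = 1010 × 0.076344 = 77.107 hPa.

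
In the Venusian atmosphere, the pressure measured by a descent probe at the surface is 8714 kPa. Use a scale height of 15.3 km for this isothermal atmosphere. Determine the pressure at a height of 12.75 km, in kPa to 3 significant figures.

Barometric formula: P = P₀ exp(−z/H).
z/H = 12750/15300 = 0.83333; exp(−0.83333) = 0.43460.
P = 8714 × 0.43460 = 3787.1 kPa.

P ≈ 3790 kPa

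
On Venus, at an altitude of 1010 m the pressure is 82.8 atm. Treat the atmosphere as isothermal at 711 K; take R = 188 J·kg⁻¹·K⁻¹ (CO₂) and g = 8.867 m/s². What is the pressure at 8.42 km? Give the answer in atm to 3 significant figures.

P ≈ 50.6 atm

Scale height: H = RT/g = 188 × 711 / 8.867 = 15075 m.
Between two levels, P₂ = P₁ exp(−Δz/H) with Δz = z₂ − z₁.
Δz = 8420.0 − 1010.0 = 7410.0 m; Δz/H = 7410.0/15075 = 0.49154.
P₂ = 82.8 × exp(−0.49154) = 82.8 × 0.61168 = 50.647 atm.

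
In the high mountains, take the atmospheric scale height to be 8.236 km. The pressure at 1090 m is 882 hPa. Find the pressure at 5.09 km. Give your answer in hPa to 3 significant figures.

P ≈ 543 hPa

Between two levels, P₂ = P₁ exp(−Δz/H) with Δz = z₂ − z₁.
Δz = 5090.0 − 1090.0 = 4000.0 m; Δz/H = 4000.0/8236.0 = 0.48567.
P₂ = 882 × exp(−0.48567) = 882 × 0.61528 = 542.68 hPa.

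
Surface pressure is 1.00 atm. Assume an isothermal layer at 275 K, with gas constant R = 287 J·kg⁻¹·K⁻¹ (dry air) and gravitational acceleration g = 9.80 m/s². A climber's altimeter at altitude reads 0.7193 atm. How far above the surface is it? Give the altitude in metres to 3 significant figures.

Scale height: H = RT/g = 287 × 275 / 9.80 = 8053.6 m.
Invert the barometric formula: z = H ln(P₀/P).
P₀/P = 1.00/0.7193 = 1.3902; ln(1.3902) = 0.32945.
z = 8053.6 × 0.32945 = 2653.3 m.

z ≈ 2650 m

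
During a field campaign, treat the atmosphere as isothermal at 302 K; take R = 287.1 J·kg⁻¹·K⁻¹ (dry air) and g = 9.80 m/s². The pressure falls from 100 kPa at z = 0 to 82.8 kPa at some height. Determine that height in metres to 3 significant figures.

Scale height: H = RT/g = 287.1 × 302 / 9.80 = 8847.4 m.
Invert the barometric formula: z = H ln(P₀/P).
P₀/P = 100/82.8 = 1.2077; ln(1.2077) = 0.18872.
z = 8847.4 × 0.18872 = 1669.7 m.

z ≈ 1670 m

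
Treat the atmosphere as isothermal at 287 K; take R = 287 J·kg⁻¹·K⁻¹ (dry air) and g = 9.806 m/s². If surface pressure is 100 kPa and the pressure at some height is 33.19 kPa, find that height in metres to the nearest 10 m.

Scale height: H = RT/g = 287 × 287 / 9.806 = 8399.9 m.
Invert the barometric formula: z = H ln(P₀/P).
P₀/P = 100/33.19 = 3.0130; ln(3.0130) = 1.1029.
z = 8399.9 × 1.1029 = 9264.2 m.

z ≈ 9260 m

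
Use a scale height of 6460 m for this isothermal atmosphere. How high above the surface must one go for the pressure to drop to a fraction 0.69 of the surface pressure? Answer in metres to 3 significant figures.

Set P/P₀ = exp(−z/H) = 0.69, so z = −H ln(0.69).
−ln(0.69) = 0.37106; z = 6460.0 × 0.37106 = 2397.0 m.

z ≈ 2400 m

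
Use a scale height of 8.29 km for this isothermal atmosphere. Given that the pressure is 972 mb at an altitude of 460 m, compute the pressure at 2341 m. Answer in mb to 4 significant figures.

P ≈ 774.7 mb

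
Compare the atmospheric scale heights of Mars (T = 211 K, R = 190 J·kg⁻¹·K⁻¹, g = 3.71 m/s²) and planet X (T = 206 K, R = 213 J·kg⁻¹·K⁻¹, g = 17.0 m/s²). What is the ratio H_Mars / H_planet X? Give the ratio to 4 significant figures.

H_Mars/H_planet X ≈ 4.187

H = RT/g for each body.
H_Mars = 190 × 211 / 3.71 = 10806 m.
H_planet X = 213 × 206 / 17.0 = 2581.1 m.
H_Mars/H_planet X = 10806/2581.1 = 4.1866.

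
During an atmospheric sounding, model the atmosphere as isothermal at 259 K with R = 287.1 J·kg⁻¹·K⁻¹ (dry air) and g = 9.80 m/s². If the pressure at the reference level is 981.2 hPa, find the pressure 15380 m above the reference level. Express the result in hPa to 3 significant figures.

P ≈ 129 hPa

Scale height: H = RT/g = 287.1 × 259 / 9.80 = 7587.6 m.
Barometric formula: P = P₀ exp(−z/H).
z/H = 15380/7587.6 = 2.0270; exp(−2.0270) = 0.13173.
P = 981.2 × 0.13173 = 129.25 hPa.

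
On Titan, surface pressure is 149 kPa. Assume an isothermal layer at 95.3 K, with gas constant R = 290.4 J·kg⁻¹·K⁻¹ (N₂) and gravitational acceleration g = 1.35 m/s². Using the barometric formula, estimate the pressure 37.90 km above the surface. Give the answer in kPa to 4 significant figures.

Scale height: H = RT/g = 290.4 × 95.3 / 1.35 = 20500 m.
Barometric formula: P = P₀ exp(−z/H).
z/H = 37900/20500 = 1.8488; exp(−1.8488) = 0.15743.
P = 149 × 0.15743 = 23.457 kPa.

P ≈ 23.46 kPa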